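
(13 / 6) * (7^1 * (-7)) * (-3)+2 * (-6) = 613 / 2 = 306.50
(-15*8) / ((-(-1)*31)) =-120 / 31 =-3.87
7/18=0.39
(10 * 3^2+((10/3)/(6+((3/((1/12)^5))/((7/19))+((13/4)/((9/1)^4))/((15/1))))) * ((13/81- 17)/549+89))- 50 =13623700120938640/340591256764711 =40.00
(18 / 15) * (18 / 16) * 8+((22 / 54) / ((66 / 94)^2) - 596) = -7810153 / 13365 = -584.37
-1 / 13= -0.08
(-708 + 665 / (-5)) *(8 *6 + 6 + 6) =-50460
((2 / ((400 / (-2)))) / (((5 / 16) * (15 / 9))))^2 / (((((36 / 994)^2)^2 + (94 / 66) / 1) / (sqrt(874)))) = 289935895776912 * sqrt(874) / 1120170089849609375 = 0.01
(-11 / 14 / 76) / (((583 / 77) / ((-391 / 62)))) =4301 / 499472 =0.01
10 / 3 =3.33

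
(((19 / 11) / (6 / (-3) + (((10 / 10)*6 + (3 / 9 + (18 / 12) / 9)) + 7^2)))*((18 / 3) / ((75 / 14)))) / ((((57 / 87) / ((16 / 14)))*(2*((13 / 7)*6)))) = 3248 / 1147575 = 0.00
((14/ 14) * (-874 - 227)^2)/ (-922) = -1212201/ 922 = -1314.75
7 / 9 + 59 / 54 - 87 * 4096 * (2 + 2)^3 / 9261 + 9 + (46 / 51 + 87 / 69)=-17740317127 / 7242102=-2449.61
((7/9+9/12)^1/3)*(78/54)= 715/972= 0.74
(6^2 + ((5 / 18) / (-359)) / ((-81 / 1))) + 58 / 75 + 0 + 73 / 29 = 14910028243 / 379480950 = 39.29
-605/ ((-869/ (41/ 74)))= 2255/ 5846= 0.39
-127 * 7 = -889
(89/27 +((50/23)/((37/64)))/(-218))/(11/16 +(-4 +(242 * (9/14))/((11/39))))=919783312/153788392665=0.01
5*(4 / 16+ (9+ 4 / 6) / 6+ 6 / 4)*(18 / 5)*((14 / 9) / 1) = 847 / 9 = 94.11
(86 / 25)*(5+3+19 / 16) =6321 / 200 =31.60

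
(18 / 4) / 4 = 9 / 8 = 1.12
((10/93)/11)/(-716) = -0.00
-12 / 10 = -6 / 5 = -1.20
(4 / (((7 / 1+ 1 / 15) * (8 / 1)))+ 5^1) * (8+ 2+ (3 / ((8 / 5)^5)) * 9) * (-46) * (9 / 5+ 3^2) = -55015523325 / 1736704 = -31678.12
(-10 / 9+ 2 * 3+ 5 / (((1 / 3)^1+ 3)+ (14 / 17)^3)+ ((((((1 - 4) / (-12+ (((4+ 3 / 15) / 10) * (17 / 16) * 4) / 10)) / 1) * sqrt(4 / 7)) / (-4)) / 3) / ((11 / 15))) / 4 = 3187183 / 2065032 - 1250 * sqrt(7) / 606837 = 1.54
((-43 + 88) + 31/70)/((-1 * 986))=-3181/69020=-0.05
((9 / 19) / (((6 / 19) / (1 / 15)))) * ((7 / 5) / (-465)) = -7 / 23250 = -0.00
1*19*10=190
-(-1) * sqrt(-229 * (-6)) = sqrt(1374) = 37.07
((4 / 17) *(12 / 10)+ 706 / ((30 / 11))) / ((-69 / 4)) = -264332 / 17595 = -15.02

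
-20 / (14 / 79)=-790 / 7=-112.86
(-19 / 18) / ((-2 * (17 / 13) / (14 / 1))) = 1729 / 306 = 5.65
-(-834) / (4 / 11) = 4587 / 2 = 2293.50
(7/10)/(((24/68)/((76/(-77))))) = -1.96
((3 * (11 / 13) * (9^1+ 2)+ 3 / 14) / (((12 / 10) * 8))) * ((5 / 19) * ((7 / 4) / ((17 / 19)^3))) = 15405675 / 8175232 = 1.88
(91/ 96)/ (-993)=-91/ 95328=-0.00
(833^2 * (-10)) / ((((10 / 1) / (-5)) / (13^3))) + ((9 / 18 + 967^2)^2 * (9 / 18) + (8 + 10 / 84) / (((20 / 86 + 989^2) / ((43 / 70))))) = 110007264441141273177373 / 247308172440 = 444818557170.13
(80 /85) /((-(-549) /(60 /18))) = 0.01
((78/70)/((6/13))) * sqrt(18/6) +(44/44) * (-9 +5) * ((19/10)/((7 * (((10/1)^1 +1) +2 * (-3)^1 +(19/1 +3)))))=-38/945 +169 * sqrt(3)/70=4.14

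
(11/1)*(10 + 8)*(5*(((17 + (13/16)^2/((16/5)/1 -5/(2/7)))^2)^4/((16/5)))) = 23721788001628477199419450208012736225/11233589254925457396072448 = 2111683760488.88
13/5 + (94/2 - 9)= 203/5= 40.60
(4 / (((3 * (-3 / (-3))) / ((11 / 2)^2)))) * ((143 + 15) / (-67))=-19118 / 201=-95.11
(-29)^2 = 841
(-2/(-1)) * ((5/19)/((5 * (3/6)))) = 4/19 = 0.21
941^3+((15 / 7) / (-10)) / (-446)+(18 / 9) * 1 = 5202735718015 / 6244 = 833237623.00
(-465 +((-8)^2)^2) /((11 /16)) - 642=51034 /11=4639.45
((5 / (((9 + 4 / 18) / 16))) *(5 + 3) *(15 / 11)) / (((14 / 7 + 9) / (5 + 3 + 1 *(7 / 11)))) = 8208000 / 110473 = 74.30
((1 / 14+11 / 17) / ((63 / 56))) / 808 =19 / 24038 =0.00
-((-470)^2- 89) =-220811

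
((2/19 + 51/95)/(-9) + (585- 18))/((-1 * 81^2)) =-484724/5609655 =-0.09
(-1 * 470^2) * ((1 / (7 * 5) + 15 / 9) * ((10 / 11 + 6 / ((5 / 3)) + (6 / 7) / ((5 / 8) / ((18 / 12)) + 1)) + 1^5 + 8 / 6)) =-229993286648 / 82467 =-2788912.98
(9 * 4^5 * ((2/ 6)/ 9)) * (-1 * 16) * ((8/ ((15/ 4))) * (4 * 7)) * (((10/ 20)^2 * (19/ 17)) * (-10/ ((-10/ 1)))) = -69730304/ 765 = -91150.72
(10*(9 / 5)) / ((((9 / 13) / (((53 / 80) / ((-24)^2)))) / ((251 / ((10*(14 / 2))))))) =172939 / 1612800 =0.11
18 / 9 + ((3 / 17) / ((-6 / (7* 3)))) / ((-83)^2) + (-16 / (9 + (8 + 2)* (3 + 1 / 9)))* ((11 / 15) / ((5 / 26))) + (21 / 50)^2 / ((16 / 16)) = 69251269063 / 105694482500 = 0.66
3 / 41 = 0.07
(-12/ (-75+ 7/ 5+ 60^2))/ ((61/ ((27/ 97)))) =-405/ 26082136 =-0.00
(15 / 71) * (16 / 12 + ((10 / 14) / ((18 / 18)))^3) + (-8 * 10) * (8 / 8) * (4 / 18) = -3817865 / 219177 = -17.42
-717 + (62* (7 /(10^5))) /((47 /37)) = -1684941971 /2350000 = -717.00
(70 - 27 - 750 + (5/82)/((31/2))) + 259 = -569403/1271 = -448.00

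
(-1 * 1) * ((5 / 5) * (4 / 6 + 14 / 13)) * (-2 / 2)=68 / 39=1.74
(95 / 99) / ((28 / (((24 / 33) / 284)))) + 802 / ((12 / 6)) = 434068961 / 1082466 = 401.00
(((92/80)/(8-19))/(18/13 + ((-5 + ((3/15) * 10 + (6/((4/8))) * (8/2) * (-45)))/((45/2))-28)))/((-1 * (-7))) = 897/7372288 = 0.00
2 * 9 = 18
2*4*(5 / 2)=20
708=708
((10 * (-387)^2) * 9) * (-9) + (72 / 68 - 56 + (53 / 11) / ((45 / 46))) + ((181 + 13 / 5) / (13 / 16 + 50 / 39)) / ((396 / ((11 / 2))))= -266849766529178 / 2199681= -121312938.80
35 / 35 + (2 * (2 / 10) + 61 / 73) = 816 / 365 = 2.24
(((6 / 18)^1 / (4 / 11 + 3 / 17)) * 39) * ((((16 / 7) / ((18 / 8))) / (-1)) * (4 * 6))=-1244672 / 2121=-586.83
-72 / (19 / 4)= -15.16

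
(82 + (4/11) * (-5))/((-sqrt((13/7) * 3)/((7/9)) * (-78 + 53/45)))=10290 * sqrt(273)/494351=0.34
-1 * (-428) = 428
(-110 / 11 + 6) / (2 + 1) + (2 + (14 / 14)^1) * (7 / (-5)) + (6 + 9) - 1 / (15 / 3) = 139 / 15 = 9.27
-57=-57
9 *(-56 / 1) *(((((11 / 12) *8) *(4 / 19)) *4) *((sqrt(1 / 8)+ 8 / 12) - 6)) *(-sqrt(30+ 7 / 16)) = -85509.23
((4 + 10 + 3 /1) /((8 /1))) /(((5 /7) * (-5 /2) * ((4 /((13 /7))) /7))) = -1547 /400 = -3.87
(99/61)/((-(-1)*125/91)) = 9009/7625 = 1.18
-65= -65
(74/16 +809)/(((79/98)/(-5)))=-1594705/316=-5046.53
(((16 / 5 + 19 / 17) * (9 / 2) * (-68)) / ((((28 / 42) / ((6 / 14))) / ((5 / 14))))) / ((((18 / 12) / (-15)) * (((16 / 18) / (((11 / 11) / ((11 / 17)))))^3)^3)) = 6828793261006754846249955 / 15507440709614436352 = 440355.92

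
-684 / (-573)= 228 / 191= 1.19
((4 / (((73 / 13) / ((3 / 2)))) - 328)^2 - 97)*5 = 2845345215 / 5329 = 533936.05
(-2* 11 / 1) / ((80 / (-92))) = 253 / 10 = 25.30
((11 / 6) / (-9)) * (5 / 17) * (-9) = 55 / 102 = 0.54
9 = 9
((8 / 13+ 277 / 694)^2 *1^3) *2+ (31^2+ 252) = 49450744955 / 40698242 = 1215.06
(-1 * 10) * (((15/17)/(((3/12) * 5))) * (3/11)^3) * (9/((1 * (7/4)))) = -116640/158389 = -0.74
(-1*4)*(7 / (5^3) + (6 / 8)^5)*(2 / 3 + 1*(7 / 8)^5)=-1.38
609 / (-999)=-203 / 333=-0.61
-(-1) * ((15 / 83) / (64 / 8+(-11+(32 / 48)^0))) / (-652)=15 / 108232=0.00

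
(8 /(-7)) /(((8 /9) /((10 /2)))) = -45 /7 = -6.43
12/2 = 6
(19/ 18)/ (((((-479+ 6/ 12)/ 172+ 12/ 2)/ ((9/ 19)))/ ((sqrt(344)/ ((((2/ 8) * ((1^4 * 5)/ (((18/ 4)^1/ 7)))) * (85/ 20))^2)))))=66048 * sqrt(86)/ 14515025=0.04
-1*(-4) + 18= 22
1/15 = 0.07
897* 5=4485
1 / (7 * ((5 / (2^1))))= 2 / 35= 0.06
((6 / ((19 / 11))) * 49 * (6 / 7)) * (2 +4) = 16632 / 19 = 875.37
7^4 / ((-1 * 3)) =-2401 / 3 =-800.33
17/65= 0.26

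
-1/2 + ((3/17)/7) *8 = -71/238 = -0.30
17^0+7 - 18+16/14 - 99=-107.86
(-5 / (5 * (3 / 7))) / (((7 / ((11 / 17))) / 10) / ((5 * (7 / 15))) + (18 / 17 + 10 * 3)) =-1870 / 25263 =-0.07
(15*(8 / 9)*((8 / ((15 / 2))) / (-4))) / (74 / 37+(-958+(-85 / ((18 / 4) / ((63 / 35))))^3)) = 8 / 90585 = 0.00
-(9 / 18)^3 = -1 / 8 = -0.12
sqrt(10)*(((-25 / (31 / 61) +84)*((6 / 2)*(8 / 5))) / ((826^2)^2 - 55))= 0.00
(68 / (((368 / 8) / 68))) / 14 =1156 / 161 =7.18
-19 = -19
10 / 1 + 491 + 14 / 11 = 5525 / 11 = 502.27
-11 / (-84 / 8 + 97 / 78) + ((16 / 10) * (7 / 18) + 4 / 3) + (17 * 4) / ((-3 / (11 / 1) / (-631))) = 2555866093 / 16245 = 157332.48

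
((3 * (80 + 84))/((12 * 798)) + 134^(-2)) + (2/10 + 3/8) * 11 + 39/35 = 536668429/71644440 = 7.49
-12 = -12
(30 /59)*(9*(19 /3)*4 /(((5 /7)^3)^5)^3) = 146385445251482109631495418926594889615976 /335376171278767287731170654296875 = 436481353.74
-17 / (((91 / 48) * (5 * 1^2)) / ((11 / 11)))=-816 / 455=-1.79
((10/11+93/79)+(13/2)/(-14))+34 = 866755/24332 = 35.62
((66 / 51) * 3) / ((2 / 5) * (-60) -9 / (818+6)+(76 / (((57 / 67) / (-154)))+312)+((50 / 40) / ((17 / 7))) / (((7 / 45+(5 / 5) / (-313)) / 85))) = -43765524 / 148602085601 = -0.00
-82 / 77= -1.06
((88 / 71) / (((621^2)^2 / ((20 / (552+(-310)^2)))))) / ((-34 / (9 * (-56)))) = 12320 / 481927839908701869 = 0.00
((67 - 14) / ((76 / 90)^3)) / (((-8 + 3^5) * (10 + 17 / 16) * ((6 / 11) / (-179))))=-211322925 / 19020007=-11.11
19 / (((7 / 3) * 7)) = 57 / 49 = 1.16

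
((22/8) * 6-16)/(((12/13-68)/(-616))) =4.59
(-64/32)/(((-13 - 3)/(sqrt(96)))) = sqrt(6)/2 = 1.22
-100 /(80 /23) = -115 /4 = -28.75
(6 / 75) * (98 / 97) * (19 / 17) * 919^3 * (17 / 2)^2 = 12284150724293 / 2425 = 5065629164.66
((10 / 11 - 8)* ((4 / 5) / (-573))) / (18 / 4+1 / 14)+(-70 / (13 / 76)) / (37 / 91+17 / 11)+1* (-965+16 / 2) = -47894685273 / 41053540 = -1166.64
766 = 766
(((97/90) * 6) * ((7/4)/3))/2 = 679/360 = 1.89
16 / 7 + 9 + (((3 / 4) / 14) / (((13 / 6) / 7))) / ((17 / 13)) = 5435 / 476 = 11.42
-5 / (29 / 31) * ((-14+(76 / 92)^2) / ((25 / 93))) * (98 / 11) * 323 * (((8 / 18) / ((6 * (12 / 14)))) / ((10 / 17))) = 2550233489237 / 22781385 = 111943.74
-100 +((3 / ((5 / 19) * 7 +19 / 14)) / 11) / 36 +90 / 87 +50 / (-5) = -177480703 / 1628814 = -108.96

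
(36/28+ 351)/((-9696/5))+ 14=156313/11312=13.82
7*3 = 21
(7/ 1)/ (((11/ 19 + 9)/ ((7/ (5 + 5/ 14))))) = 0.95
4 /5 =0.80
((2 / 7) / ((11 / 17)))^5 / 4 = 11358856 / 2706784157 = 0.00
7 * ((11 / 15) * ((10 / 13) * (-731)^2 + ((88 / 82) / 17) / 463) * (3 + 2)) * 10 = 442606710002380 / 4195243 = 105502043.62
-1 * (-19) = 19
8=8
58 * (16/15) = 928/15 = 61.87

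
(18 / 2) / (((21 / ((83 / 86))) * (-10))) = -249 / 6020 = -0.04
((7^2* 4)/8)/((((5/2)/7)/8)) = 2744/5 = 548.80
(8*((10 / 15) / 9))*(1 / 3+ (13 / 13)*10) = 496 / 81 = 6.12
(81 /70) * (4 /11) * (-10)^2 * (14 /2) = 3240 /11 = 294.55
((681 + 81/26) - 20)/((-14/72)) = -310806/91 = -3415.45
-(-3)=3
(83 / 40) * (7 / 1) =581 / 40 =14.52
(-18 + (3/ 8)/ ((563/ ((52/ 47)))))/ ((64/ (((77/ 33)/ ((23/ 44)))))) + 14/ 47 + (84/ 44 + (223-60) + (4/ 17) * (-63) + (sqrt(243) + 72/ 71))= 9 * sqrt(3) + 38822778083753/ 258573504992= 165.73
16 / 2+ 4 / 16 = 33 / 4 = 8.25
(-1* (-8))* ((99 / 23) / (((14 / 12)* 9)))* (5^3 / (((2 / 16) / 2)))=1056000 / 161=6559.01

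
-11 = -11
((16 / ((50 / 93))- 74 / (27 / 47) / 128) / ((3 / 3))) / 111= 1242157 / 4795200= 0.26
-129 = -129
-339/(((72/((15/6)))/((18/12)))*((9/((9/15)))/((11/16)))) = -1243/1536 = -0.81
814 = 814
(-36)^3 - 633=-47289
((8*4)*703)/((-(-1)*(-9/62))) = -1394752/9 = -154972.44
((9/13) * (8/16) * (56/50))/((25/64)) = 0.99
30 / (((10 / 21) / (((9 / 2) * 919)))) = 521073 / 2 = 260536.50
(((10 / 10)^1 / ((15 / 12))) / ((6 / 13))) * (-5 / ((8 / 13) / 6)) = -169 / 2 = -84.50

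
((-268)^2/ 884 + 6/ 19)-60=90550/ 4199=21.56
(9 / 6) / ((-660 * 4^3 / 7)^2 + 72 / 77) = 539 / 13084262736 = 0.00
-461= -461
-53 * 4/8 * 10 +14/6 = -788/3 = -262.67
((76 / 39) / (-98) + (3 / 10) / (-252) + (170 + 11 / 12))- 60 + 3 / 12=8495969 / 76440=111.15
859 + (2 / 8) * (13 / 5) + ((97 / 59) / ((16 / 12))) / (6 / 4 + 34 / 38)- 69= 84955287 / 107380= 791.16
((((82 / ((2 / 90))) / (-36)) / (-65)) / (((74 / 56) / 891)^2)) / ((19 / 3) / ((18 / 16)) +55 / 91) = 2411499276648 / 20968973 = 115003.21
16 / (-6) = -8 / 3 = -2.67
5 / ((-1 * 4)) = -1.25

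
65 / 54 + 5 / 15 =83 / 54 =1.54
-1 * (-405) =405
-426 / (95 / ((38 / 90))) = -142 / 75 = -1.89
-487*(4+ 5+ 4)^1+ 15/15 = -6330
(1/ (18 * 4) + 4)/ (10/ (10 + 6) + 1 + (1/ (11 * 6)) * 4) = 3179/ 1335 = 2.38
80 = 80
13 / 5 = 2.60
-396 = -396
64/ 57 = 1.12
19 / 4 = 4.75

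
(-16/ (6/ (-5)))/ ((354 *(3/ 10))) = 200/ 1593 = 0.13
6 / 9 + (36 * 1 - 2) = 104 / 3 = 34.67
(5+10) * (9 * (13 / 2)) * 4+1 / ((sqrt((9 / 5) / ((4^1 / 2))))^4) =284410 / 81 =3511.23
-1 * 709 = -709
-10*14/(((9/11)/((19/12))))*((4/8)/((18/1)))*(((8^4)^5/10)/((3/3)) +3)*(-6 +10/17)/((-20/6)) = -1408665784622940991.46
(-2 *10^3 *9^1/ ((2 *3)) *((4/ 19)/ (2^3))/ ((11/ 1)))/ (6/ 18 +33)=-45/ 209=-0.22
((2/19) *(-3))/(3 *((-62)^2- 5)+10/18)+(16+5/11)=178239634/10832261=16.45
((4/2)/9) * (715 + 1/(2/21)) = 1451/9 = 161.22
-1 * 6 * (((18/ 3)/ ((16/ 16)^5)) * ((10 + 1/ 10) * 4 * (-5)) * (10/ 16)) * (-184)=-836280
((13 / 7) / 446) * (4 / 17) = 26 / 26537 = 0.00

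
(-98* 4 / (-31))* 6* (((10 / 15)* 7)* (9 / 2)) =49392 / 31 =1593.29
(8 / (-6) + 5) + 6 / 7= 95 / 21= 4.52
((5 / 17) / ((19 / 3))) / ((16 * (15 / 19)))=1 / 272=0.00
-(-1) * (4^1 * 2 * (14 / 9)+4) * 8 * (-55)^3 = -196988000 / 9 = -21887555.56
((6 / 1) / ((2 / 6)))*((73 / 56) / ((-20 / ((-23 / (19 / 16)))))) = 22.72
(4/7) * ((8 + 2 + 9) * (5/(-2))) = -190/7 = -27.14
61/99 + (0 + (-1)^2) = 160/99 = 1.62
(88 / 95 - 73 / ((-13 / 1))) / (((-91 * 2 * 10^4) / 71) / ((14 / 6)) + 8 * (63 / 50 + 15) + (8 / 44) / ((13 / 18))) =-10516165 / 17450984112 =-0.00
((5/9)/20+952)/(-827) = -1.15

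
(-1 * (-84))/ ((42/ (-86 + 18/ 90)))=-858/ 5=-171.60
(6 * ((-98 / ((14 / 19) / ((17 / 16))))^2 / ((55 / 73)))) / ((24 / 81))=30227971473 / 56320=536718.24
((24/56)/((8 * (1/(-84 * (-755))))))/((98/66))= 224235/98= 2288.11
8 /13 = 0.62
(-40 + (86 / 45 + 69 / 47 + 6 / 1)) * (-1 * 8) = 518104 / 2115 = 244.97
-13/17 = -0.76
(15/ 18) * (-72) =-60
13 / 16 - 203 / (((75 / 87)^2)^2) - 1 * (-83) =-1773420563 / 6250000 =-283.75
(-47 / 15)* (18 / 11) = -5.13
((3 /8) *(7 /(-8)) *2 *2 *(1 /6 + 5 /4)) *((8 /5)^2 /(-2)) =119 /50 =2.38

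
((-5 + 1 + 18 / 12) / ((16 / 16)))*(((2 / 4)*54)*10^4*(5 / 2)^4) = -52734375 / 2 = -26367187.50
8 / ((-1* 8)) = -1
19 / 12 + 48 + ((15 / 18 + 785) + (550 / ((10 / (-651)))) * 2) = -849295 / 12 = -70774.58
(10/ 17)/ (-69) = -10/ 1173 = -0.01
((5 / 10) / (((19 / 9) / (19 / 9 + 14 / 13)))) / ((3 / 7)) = 1.76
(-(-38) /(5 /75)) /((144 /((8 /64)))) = 95 /192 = 0.49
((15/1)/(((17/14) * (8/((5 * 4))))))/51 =175/289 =0.61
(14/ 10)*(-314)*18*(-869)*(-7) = -48133562.40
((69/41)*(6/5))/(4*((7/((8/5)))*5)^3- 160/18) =476928/9885947675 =0.00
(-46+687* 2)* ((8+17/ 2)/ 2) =10956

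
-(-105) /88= 105 /88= 1.19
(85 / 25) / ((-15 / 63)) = -357 / 25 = -14.28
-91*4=-364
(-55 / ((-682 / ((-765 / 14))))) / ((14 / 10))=-19125 / 6076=-3.15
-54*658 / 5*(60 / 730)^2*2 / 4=-639576 / 26645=-24.00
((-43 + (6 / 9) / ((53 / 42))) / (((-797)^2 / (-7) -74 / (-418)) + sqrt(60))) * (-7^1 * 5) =-7651030820823005 / 467057159812960516 -168628971665 * sqrt(15) / 467057159812960516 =-0.02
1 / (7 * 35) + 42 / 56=739 / 980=0.75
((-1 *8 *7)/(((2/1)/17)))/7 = -68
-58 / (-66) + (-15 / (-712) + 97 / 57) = 1161421 / 446424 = 2.60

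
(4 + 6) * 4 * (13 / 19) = 520 / 19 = 27.37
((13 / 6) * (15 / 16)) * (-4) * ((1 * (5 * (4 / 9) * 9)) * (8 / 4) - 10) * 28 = -6825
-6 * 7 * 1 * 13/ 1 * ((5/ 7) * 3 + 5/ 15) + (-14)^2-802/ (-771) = -890474/ 771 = -1154.96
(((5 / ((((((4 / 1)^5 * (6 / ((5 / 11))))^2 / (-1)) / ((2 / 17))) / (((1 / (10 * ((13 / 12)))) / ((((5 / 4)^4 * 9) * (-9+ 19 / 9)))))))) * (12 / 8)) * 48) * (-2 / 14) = -3 / 148551603200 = -0.00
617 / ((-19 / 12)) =-7404 / 19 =-389.68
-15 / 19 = -0.79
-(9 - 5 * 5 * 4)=91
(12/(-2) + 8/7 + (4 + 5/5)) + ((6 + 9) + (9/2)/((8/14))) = 1289/56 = 23.02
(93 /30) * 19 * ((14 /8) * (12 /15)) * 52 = 107198 /25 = 4287.92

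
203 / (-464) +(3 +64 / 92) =1199 / 368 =3.26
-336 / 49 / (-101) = 48 / 707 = 0.07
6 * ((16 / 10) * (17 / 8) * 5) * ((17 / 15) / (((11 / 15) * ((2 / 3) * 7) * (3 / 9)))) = 7803 / 77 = 101.34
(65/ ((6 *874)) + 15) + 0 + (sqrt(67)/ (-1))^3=78725/ 5244 - 67 *sqrt(67)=-533.41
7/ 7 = 1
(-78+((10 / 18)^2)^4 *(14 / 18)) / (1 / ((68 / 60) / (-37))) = 2.39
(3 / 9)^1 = 1 / 3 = 0.33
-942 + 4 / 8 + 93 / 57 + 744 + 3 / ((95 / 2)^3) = -335865327 / 1714750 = -195.87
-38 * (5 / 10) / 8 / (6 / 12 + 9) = -1 / 4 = -0.25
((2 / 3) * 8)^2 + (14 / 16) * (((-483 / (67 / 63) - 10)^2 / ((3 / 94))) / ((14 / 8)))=136368989125 / 40401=3375386.48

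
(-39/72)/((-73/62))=403/876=0.46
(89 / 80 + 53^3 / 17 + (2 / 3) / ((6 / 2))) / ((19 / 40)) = 107207777 / 5814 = 18439.59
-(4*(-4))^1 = 16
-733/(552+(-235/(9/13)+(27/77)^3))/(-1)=3011748201/873524776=3.45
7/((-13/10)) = -70/13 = -5.38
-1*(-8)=8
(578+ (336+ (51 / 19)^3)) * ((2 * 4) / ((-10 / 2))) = -51214216 / 34295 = -1493.34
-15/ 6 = -5/ 2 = -2.50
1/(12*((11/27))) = 9/44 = 0.20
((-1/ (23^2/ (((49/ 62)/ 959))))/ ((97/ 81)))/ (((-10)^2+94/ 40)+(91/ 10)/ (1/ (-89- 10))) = 5670/ 3480501112981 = 0.00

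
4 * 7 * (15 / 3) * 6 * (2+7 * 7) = 42840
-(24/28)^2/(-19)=36/931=0.04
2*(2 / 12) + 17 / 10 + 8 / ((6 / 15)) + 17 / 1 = 1171 / 30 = 39.03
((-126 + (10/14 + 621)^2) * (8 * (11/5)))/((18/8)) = 1332934592/441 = 3022527.42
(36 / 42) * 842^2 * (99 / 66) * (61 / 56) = 97305309 / 98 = 992911.32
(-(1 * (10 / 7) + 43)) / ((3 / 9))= -933 / 7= -133.29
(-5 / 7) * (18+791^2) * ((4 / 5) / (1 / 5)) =-12513980 / 7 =-1787711.43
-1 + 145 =144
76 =76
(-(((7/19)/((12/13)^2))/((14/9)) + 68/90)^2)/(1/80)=-799588729/9357120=-85.45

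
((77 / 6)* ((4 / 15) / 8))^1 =77 / 180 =0.43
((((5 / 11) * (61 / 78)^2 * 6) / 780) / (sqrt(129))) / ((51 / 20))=0.00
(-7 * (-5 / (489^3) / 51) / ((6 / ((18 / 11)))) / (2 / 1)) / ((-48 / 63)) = -245 / 233236710432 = -0.00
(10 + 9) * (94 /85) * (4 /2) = 3572 /85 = 42.02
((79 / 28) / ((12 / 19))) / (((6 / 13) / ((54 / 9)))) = 19513 / 336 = 58.07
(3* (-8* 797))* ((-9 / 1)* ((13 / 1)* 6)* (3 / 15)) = 13427856 / 5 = 2685571.20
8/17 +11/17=19/17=1.12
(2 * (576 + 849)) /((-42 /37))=-17575 /7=-2510.71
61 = 61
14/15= 0.93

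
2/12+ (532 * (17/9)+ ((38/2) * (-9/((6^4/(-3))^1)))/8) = 1005.11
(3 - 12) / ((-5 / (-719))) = -6471 / 5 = -1294.20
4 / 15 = 0.27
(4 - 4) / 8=0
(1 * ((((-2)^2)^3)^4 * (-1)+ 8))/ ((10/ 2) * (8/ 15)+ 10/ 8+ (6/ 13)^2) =-34024177824/ 8375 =-4062588.40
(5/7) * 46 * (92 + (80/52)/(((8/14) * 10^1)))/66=275885/6006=45.93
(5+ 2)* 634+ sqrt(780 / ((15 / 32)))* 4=4601.17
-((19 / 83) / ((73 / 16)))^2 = -92416 / 36711481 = -0.00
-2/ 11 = -0.18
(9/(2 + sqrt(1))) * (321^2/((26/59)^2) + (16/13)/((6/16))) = 1076063819/676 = 1591810.38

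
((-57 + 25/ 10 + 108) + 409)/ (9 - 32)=-925/ 46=-20.11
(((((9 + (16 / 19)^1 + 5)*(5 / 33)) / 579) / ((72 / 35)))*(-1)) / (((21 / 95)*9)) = -5875 / 6190668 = -0.00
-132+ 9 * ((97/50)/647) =-4269327/32350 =-131.97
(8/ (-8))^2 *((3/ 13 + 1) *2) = 2.46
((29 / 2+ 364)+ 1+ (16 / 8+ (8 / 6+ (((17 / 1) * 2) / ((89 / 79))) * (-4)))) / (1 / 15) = 699845 / 178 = 3931.71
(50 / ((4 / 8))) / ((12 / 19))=475 / 3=158.33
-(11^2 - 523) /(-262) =-201 /131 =-1.53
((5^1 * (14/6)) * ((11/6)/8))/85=0.03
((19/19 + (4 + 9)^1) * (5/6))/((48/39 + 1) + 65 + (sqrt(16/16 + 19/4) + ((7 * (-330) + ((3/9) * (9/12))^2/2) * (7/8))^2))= 103788700062748180480/36344503903706150061138459-12702365777920 * sqrt(23)/36344503903706150061138459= 0.00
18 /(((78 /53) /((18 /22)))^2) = 227529 /40898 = 5.56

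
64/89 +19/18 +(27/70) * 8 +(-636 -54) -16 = -701.14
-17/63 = -0.27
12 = 12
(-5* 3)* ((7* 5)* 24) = -12600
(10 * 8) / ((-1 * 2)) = -40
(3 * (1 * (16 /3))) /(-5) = -16 /5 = -3.20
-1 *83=-83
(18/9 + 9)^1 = 11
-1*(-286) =286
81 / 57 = 27 / 19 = 1.42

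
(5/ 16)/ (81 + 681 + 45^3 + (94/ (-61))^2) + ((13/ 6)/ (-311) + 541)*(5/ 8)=431457770597065/ 1276046794716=338.12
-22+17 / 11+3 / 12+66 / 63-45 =-59281 / 924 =-64.16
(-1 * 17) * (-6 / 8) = 51 / 4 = 12.75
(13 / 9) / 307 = 13 / 2763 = 0.00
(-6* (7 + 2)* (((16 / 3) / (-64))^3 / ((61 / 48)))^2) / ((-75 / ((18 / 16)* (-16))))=-0.00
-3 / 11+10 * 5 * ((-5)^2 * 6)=82497 / 11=7499.73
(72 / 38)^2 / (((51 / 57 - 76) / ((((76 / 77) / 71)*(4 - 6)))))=10368 / 7801409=0.00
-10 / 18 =-5 / 9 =-0.56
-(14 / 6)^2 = -5.44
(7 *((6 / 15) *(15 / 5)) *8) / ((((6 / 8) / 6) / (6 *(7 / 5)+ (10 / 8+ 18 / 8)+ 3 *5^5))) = 126159936 / 25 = 5046397.44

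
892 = 892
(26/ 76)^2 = 169/ 1444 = 0.12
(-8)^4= 4096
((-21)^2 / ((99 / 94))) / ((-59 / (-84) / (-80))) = -30952320 / 649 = -47692.33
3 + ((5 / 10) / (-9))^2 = 973 / 324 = 3.00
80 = 80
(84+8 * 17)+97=317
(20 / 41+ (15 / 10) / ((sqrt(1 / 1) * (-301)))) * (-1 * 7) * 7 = -83419 / 3526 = -23.66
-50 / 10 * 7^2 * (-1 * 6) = 1470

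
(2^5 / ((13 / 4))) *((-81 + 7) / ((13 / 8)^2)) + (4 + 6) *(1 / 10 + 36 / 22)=-6248661 / 24167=-258.56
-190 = -190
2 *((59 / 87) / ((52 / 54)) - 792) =-596637 / 377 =-1582.59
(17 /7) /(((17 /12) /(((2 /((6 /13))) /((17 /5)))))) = 260 /119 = 2.18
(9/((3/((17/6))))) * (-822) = -6987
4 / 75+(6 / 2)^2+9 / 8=6107 / 600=10.18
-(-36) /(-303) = -12 /101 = -0.12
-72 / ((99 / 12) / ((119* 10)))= -114240 / 11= -10385.45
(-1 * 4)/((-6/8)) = 16/3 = 5.33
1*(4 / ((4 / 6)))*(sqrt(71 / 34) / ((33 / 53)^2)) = 2809*sqrt(2414) / 6171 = 22.36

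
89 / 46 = 1.93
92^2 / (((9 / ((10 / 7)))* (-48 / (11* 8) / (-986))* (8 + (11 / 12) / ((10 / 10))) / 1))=1836010880 / 6741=272364.76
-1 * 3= -3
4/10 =2/5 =0.40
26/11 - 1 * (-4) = 70/11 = 6.36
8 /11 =0.73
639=639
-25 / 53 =-0.47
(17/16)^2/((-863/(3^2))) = -0.01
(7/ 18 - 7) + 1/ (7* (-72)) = -1111/ 168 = -6.61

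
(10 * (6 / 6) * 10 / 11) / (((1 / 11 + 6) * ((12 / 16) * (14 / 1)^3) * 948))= 25 / 32678982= 0.00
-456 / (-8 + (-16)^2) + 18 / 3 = 129 / 31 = 4.16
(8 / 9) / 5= 0.18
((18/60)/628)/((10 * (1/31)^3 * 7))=89373/439600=0.20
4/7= 0.57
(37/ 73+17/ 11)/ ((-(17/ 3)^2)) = -14832/ 232067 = -0.06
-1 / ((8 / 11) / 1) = -11 / 8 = -1.38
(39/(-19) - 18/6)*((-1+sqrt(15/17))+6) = -480/19 - 96*sqrt(255)/323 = -30.01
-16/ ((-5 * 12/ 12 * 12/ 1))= 4/ 15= 0.27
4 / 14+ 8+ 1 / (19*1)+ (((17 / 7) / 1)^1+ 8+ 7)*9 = 21971 / 133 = 165.20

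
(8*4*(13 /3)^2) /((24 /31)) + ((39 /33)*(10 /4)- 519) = 154501 /594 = 260.10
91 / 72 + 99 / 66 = 199 / 72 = 2.76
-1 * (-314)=314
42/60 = 0.70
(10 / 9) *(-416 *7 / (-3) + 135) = 33170 / 27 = 1228.52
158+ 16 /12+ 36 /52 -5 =6046 /39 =155.03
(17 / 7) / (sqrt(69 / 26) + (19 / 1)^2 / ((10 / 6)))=797810 / 71151241 - 425 *sqrt(1794) / 213453723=0.01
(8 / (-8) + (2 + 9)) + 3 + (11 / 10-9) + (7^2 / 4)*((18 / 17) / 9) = 556 / 85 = 6.54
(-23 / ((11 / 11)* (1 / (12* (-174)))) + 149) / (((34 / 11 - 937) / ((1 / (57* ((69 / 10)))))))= -5299030 / 40403709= -0.13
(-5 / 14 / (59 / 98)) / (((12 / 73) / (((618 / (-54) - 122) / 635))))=613711 / 809244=0.76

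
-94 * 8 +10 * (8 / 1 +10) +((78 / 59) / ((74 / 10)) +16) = -1213358 / 2183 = -555.82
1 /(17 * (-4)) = -0.01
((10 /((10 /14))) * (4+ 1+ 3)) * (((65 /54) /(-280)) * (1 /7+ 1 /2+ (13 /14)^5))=-9321481 /14521248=-0.64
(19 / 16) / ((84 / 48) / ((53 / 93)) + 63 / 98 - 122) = -7049 / 702148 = -0.01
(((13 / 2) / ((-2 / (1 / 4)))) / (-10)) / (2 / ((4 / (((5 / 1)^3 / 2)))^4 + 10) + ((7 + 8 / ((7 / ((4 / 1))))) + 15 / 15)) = 111084170743 / 17460966335840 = 0.01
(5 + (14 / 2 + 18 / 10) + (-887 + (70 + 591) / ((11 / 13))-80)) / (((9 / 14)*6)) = -66227 / 1485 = -44.60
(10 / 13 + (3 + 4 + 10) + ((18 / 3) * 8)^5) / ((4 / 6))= 9937355445 / 26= 382205978.65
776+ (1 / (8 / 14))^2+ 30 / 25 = 62421 / 80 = 780.26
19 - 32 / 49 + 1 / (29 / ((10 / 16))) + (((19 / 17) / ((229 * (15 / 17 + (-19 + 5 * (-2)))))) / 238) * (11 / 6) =291427858513 / 15865641204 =18.37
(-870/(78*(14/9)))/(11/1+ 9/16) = -2088/3367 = -0.62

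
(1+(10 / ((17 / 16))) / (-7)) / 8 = -41 / 952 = -0.04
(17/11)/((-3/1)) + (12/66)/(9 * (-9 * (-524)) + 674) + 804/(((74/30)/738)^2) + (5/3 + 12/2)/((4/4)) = 70096104947493263/973970943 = 71969400.58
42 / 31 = 1.35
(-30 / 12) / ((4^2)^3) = -5 / 8192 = -0.00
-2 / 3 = -0.67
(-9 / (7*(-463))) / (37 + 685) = 9 / 2340002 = 0.00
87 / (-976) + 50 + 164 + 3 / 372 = 6472331 / 30256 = 213.92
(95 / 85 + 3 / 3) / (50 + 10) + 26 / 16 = 1129 / 680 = 1.66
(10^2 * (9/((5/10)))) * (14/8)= 3150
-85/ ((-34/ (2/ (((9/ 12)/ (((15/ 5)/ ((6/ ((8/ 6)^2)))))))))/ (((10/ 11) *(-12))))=-6400/ 99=-64.65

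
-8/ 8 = -1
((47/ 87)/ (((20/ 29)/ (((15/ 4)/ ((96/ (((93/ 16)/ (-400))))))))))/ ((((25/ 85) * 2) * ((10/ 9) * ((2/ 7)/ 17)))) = -26527599/ 655360000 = -0.04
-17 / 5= -3.40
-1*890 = -890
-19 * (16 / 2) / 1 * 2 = -304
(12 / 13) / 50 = 0.02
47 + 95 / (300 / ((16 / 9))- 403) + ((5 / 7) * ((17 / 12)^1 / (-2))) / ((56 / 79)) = 45.88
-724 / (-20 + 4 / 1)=181 / 4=45.25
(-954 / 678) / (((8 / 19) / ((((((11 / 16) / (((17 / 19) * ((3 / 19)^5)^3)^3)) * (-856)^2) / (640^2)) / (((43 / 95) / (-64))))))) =57825068747586187610467546928606284196666855402078450446433239974137767 / 60182307611540608961368092741120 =960831696930438152865139100000000000000.00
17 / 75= 0.23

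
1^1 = 1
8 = 8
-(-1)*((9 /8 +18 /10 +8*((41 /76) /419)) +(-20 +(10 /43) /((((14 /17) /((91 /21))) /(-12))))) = -3043163783 /95850440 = -31.75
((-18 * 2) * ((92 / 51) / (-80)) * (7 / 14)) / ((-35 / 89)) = -6141 / 5950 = -1.03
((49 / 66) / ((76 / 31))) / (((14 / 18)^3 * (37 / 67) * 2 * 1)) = 504711 / 866096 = 0.58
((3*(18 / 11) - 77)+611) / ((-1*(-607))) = 5928 / 6677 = 0.89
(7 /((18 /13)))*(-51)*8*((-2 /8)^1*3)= 1547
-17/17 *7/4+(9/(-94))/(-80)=-1.75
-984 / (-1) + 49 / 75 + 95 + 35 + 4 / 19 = 1588681 / 1425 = 1114.86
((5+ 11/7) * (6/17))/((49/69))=3.27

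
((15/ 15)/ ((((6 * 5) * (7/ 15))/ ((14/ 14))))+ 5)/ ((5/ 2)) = 71/ 35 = 2.03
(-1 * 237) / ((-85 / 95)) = 4503 / 17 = 264.88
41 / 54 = 0.76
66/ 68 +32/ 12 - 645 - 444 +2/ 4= -55328/ 51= -1084.86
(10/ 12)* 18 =15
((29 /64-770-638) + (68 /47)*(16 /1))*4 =-4164269 /752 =-5537.59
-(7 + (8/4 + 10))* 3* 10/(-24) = 95/4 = 23.75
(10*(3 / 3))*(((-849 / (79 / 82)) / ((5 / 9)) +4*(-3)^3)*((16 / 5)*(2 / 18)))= -2379456 / 395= -6023.94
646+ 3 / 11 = 7109 / 11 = 646.27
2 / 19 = 0.11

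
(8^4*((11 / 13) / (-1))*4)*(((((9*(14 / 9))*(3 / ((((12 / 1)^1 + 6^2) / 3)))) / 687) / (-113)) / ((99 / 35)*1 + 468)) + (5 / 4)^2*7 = 970209923585 / 88696833264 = 10.94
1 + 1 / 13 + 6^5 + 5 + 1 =101180 / 13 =7783.08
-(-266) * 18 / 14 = 342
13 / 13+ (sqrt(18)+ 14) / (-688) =337 / 344 - 3 * sqrt(2) / 688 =0.97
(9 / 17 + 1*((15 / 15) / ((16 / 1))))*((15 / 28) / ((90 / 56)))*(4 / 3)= 161 / 612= 0.26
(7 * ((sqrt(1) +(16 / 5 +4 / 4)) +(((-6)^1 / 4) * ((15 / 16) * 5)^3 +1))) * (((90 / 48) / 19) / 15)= -42519211 / 6225920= -6.83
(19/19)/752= 1/752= 0.00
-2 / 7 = -0.29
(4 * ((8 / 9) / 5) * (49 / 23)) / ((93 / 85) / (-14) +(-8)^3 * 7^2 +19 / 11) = -4105024 / 67974728931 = -0.00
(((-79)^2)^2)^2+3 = 1517108809906564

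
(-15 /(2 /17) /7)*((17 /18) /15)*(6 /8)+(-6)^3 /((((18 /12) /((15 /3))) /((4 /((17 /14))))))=-13552433 /5712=-2372.62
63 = 63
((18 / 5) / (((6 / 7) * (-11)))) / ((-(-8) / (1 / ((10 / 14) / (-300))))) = 441 / 22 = 20.05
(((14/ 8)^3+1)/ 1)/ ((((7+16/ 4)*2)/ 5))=185/ 128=1.45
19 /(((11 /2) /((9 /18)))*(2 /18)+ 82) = 171 /749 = 0.23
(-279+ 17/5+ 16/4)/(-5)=54.32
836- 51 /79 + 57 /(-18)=394457 /474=832.19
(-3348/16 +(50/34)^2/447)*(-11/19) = 1189360381/9817908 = 121.14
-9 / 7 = -1.29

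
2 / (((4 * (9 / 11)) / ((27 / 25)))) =33 / 50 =0.66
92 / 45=2.04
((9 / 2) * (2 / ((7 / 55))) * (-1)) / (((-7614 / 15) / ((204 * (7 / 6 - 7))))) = -23375 / 141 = -165.78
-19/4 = -4.75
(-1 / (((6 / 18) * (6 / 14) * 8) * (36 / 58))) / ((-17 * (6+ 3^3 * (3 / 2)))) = 203 / 113832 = 0.00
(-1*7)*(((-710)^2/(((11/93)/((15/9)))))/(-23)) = 2161851.78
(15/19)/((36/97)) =485/228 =2.13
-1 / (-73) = 1 / 73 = 0.01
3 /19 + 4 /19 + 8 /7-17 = -2060 /133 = -15.49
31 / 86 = 0.36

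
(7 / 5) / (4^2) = 7 / 80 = 0.09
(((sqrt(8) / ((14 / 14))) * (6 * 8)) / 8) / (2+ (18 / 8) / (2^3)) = 384 * sqrt(2) / 73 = 7.44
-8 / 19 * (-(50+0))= 400 / 19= 21.05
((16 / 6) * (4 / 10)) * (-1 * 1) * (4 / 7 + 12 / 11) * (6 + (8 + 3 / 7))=-206848 / 8085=-25.58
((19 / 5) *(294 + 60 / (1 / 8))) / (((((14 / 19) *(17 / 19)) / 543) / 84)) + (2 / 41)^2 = 29075055804808 / 142885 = 203485710.92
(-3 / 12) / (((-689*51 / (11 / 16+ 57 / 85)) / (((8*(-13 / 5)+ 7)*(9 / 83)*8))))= -0.00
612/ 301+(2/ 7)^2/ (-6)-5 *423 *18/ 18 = -13356149/ 6321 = -2112.98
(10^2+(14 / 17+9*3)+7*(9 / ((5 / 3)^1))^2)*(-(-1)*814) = 114835864 / 425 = 270202.03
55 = 55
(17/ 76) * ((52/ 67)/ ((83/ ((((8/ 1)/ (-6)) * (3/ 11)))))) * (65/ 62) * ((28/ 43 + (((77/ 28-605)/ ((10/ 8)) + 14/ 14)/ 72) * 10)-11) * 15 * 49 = 210095594800/ 4647833751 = 45.20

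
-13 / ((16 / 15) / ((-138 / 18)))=1495 / 16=93.44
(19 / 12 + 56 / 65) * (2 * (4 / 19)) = 3814 / 3705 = 1.03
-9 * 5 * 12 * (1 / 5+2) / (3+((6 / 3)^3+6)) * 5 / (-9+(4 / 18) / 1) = 53460 / 1343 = 39.81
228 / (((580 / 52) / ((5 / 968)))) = 741 / 7018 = 0.11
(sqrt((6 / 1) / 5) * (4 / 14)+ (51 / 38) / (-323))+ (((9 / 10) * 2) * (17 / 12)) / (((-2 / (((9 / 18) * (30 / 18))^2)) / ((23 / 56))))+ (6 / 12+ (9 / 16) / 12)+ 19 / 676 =67949545 / 327984384+ 2 * sqrt(30) / 35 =0.52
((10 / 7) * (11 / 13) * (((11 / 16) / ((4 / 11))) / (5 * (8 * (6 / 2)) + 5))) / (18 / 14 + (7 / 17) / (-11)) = 248897 / 16993600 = 0.01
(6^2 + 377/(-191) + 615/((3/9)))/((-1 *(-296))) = 179447/28268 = 6.35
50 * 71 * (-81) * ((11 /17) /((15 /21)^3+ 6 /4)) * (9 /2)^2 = -43939509075 /21743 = -2020857.70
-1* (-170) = 170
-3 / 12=-0.25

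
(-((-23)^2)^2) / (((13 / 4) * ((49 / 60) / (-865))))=58094991600 / 637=91200928.73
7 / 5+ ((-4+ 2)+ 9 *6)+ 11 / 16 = 4327 / 80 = 54.09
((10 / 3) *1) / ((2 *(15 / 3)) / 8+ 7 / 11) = 440 / 249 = 1.77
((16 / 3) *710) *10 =113600 / 3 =37866.67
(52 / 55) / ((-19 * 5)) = -52 / 5225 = -0.01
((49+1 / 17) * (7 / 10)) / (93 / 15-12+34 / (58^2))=-1636586 / 275927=-5.93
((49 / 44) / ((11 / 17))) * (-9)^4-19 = 11272.97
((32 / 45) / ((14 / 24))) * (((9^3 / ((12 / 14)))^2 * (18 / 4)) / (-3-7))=-9920232 / 25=-396809.28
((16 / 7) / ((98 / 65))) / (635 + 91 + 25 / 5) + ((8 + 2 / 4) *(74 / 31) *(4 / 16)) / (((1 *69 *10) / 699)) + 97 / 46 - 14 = -48272082939 / 7150905160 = -6.75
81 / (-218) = -81 / 218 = -0.37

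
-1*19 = -19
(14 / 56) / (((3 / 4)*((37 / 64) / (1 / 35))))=64 / 3885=0.02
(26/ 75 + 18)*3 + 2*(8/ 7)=10032/ 175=57.33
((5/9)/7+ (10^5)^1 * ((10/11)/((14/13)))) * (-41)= -2398502255/693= -3461042.22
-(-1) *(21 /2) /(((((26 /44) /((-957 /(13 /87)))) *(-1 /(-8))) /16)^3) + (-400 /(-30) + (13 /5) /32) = -64956416679770068218512640209 /2316868320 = -28036300604157800482.38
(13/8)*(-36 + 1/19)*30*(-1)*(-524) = -17447235/19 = -918275.53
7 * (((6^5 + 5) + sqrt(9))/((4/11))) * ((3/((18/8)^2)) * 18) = 1598314.67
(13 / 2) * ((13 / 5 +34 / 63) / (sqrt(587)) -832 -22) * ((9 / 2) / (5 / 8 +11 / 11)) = -15372 +1978 * sqrt(587) / 20545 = -15369.67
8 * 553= 4424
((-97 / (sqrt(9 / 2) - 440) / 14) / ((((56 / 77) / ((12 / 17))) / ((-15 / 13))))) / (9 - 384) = 9603 * sqrt(2) / 59898447700+ 140844 / 2994922385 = 0.00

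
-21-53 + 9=-65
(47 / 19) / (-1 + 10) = 47 / 171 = 0.27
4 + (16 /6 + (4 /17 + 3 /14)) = 5081 /714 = 7.12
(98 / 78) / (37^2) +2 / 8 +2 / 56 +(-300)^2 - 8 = 33633447229 / 373737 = 89992.29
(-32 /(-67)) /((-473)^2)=32 /14989843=0.00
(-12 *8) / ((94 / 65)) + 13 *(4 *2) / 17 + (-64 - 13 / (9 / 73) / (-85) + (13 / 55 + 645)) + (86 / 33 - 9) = 204008446 / 395505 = 515.82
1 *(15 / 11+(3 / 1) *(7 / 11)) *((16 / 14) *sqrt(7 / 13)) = 288 *sqrt(91) / 1001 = 2.74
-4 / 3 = -1.33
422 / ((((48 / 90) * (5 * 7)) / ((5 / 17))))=3165 / 476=6.65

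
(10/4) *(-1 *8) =-20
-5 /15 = -1 /3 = -0.33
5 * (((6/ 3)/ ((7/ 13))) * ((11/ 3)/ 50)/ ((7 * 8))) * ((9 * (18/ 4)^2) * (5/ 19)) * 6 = 7.00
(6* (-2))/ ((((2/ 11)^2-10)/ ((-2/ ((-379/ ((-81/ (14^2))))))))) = -0.00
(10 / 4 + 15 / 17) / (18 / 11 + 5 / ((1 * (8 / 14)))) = 2530 / 7769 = 0.33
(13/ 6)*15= 65/ 2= 32.50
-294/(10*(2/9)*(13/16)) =-10584/65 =-162.83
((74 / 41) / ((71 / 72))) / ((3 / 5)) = 8880 / 2911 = 3.05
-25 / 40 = -5 / 8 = -0.62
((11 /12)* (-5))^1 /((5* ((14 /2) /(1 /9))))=-0.01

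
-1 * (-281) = 281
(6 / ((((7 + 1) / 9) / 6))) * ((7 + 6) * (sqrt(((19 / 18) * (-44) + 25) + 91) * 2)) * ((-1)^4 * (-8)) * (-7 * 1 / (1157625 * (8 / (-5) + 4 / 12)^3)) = -2808 * sqrt(626) / 336091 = -0.21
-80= -80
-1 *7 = -7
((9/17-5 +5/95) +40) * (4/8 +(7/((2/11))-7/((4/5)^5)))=627.59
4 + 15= 19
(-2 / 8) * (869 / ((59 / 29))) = -25201 / 236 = -106.78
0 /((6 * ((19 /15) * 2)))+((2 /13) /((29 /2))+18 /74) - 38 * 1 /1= -526521 /13949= -37.75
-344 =-344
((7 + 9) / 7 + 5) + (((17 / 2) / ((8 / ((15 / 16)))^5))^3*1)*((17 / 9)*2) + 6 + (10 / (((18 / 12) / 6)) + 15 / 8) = 62652363265708455867276336810394049 / 1135814937804493543741046072016896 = 55.16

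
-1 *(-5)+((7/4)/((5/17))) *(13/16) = 3147/320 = 9.83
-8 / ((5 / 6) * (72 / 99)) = -66 / 5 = -13.20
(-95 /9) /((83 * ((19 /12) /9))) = -60 /83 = -0.72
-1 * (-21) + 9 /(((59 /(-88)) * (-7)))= 9465 /413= 22.92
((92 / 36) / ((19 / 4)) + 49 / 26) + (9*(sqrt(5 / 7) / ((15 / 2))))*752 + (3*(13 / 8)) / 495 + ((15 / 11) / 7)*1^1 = 17988571 / 6846840 + 4512*sqrt(35) / 35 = 765.29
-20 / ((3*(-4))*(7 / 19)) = 4.52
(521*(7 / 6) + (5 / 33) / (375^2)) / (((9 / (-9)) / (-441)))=55286240723 / 206250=268054.50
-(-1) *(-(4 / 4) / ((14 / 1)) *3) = -0.21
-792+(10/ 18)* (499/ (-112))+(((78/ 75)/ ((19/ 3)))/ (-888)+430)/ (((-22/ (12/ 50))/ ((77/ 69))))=-8146221707443/ 10186470000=-799.71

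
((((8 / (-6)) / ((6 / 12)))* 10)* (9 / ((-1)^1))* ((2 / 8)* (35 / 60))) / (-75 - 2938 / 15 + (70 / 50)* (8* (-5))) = -525 / 4903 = -0.11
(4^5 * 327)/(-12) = -27904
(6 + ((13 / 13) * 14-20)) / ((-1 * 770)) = 0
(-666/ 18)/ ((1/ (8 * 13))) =-3848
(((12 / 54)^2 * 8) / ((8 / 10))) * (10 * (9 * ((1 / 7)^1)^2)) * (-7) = -400 / 63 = -6.35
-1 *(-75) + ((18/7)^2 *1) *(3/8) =7593/98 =77.48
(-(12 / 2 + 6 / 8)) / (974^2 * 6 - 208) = -27 / 22767392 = -0.00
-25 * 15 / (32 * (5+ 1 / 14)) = -2625 / 1136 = -2.31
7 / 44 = 0.16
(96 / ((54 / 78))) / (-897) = -32 / 207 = -0.15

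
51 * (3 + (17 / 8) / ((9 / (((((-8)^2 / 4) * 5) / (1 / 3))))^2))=231659 / 3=77219.67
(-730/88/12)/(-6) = 365/3168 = 0.12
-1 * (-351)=351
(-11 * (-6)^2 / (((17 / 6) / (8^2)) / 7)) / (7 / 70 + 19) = -3278.25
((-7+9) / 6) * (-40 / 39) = -40 / 117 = -0.34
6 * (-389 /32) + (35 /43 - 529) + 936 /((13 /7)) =-97.12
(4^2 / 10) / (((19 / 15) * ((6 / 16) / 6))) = 384 / 19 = 20.21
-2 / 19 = -0.11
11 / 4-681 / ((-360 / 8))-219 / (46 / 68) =-422081 / 1380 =-305.86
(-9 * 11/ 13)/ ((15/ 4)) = -132/ 65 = -2.03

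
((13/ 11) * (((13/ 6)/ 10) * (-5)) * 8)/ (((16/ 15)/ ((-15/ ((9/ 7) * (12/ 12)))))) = 29575/ 264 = 112.03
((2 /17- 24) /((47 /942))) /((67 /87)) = -621.55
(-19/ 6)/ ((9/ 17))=-323/ 54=-5.98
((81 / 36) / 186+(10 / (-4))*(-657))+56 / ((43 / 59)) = 18335141 / 10664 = 1719.35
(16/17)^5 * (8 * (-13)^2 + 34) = 1453326336/1419857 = 1023.57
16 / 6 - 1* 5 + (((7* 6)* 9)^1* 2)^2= 1714601 / 3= 571533.67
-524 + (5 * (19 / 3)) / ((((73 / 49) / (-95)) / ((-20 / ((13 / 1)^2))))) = -10549264 / 37011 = -285.03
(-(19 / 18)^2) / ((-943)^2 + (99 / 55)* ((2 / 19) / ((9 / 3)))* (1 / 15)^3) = -4286875 / 3421385527572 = -0.00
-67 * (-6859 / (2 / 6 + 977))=1378659 / 2932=470.21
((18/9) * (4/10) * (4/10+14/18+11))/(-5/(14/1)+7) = 1.47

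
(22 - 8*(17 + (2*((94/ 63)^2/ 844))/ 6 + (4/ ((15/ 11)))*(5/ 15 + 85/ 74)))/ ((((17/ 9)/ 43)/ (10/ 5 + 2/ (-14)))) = -38656736939158/ 6145553295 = -6290.20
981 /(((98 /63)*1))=8829 /14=630.64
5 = 5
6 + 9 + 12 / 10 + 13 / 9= 794 / 45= 17.64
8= 8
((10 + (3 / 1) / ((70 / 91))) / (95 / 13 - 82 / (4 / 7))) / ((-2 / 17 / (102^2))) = 159800238 / 17705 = 9025.71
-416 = -416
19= 19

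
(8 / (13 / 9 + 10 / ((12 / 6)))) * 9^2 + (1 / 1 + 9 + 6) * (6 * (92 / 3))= 88292 / 29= 3044.55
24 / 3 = 8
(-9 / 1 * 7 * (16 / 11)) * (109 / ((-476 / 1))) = 3924 / 187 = 20.98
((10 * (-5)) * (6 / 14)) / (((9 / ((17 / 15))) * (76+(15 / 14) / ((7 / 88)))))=-595 / 19728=-0.03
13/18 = 0.72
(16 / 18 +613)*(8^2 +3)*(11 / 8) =4071925 / 72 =56554.51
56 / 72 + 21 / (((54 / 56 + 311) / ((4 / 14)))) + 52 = 4150637 / 78615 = 52.80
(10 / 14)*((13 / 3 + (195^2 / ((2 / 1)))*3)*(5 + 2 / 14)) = 1466790 / 7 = 209541.43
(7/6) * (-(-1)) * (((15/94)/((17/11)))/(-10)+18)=134155/6392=20.99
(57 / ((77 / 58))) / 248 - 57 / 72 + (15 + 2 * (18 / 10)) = 5150609 / 286440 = 17.98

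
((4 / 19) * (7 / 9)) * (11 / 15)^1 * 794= 95.34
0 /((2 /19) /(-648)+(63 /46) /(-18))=0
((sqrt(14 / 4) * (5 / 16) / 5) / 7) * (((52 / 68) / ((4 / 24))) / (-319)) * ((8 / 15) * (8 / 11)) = -0.00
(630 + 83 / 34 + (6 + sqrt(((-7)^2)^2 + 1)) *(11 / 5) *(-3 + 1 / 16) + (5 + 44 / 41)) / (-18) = -16720733 / 501840 + 517 *sqrt(2402) / 1440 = -15.72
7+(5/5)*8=15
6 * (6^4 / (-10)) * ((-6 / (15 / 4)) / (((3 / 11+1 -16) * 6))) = -352 / 25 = -14.08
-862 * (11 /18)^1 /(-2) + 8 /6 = 4765 /18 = 264.72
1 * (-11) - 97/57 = -724/57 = -12.70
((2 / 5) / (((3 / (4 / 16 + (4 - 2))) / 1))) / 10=0.03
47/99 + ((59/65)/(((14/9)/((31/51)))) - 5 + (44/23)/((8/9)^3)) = -3261505249/2254412160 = -1.45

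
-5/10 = -1/2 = -0.50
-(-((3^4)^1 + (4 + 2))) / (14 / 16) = 696 / 7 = 99.43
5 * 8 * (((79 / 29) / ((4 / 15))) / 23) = 11850 / 667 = 17.77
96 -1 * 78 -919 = -901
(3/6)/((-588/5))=-5/1176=-0.00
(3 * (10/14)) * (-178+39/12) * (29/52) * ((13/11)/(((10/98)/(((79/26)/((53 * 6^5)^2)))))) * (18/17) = -3736621/81561304940544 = -0.00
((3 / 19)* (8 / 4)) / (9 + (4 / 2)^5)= 6 / 779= 0.01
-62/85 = -0.73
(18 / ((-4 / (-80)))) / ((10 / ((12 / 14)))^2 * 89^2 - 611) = 1620 / 4848863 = 0.00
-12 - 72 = -84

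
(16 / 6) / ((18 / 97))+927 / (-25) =-15329 / 675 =-22.71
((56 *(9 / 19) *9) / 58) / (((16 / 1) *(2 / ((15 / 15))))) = 567 / 4408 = 0.13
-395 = -395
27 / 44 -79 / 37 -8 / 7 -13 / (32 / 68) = -690355 / 22792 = -30.29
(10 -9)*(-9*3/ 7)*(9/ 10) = -243/ 70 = -3.47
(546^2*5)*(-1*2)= -2981160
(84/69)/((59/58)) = 1624/1357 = 1.20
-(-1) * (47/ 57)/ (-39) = -47/ 2223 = -0.02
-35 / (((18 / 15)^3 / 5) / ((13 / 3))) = -284375 / 648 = -438.85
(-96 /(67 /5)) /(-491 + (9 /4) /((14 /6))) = 13440 /919307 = 0.01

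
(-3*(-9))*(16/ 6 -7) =-117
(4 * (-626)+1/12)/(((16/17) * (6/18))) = -510799/64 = -7981.23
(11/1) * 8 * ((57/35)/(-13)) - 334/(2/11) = -840851/455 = -1848.02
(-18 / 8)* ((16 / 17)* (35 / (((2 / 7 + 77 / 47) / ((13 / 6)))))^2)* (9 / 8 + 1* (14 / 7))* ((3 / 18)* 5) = -2801074128125 / 326962224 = -8566.97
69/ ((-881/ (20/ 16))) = -345/ 3524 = -0.10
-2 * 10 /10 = -2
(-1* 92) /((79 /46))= -4232 /79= -53.57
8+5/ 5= 9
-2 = -2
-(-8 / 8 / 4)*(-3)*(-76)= 57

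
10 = 10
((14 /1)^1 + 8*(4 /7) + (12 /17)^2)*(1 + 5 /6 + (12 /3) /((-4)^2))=482225 /12138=39.73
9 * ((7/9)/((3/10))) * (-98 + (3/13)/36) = -535045/234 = -2286.52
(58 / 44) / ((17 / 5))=145 / 374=0.39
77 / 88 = 7 / 8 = 0.88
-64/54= -32/27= -1.19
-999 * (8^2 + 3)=-66933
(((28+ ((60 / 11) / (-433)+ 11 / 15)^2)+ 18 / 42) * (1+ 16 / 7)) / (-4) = -11894840083657 / 500230026450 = -23.78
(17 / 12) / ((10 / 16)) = 2.27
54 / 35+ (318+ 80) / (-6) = -6803 / 105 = -64.79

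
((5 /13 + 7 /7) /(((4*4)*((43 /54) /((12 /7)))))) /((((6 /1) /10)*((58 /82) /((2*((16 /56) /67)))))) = 199260 /53220713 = 0.00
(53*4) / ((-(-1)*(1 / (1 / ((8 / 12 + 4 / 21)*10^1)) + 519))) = 1484 / 3693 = 0.40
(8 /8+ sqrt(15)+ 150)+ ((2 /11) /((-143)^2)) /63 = sqrt(15)+ 2139844709 /14171157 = 154.87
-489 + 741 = 252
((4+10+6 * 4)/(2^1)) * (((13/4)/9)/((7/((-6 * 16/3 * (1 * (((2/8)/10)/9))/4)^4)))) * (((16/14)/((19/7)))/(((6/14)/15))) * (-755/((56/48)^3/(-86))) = 2701088/18753525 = 0.14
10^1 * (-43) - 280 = -710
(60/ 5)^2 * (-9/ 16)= -81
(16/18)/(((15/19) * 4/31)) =1178/135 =8.73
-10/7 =-1.43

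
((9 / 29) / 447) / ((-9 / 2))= -2 / 12963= -0.00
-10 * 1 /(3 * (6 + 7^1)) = -10 /39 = -0.26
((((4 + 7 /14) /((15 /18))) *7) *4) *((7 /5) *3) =15876 /25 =635.04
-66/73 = -0.90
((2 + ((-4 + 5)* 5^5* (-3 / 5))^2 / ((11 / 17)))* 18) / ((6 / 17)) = 3048047997 / 11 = 277095272.45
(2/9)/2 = 1/9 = 0.11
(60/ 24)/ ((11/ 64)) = 160/ 11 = 14.55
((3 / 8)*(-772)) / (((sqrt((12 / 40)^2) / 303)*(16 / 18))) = -2631555 / 8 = -328944.38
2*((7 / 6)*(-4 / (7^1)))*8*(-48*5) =2560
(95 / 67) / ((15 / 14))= 266 / 201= 1.32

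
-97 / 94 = -1.03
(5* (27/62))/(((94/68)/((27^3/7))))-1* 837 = 36635922/10199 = 3592.11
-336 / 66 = -56 / 11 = -5.09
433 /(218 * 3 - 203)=433 /451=0.96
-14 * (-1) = 14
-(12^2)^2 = -20736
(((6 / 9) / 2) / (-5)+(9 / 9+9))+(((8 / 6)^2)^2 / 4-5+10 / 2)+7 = 7178 / 405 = 17.72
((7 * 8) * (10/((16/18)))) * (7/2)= 2205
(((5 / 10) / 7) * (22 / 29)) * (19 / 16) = 209 / 3248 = 0.06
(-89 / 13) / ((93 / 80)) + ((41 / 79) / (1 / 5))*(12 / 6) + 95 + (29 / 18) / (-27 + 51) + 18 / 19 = 24907588379 / 261318096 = 95.32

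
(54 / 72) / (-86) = -3 / 344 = -0.01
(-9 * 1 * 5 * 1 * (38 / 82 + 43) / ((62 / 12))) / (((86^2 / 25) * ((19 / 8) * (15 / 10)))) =-16038000 / 44651501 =-0.36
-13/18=-0.72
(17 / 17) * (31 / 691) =31 / 691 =0.04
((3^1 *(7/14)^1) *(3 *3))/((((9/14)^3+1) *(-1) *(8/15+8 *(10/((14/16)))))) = -972405/8383822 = -0.12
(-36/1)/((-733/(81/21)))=972/5131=0.19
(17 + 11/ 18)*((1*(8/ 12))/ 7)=317/ 189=1.68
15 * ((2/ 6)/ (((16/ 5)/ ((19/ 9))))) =3.30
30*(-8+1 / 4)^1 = -465 / 2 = -232.50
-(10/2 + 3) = -8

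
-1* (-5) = 5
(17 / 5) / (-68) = -1 / 20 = -0.05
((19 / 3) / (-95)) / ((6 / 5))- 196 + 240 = 791 / 18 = 43.94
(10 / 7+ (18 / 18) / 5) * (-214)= -12198 / 35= -348.51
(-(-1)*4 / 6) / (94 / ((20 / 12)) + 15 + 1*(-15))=5 / 423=0.01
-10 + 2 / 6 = -29 / 3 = -9.67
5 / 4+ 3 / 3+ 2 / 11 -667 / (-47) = 34377 / 2068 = 16.62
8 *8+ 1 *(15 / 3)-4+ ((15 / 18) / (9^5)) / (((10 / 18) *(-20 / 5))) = 10235159 / 157464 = 65.00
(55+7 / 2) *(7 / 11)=819 / 22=37.23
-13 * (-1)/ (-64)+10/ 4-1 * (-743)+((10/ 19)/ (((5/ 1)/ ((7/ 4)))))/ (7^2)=6343999/ 8512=745.30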